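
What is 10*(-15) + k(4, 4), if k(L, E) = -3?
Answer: -153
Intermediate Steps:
10*(-15) + k(4, 4) = 10*(-15) - 3 = -150 - 3 = -153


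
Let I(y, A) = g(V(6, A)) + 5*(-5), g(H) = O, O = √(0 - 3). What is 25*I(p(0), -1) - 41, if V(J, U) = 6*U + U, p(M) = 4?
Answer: -666 + 25*I*√3 ≈ -666.0 + 43.301*I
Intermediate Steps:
O = I*√3 (O = √(-3) = I*√3 ≈ 1.732*I)
V(J, U) = 7*U
g(H) = I*√3
I(y, A) = -25 + I*√3 (I(y, A) = I*√3 + 5*(-5) = I*√3 - 25 = -25 + I*√3)
25*I(p(0), -1) - 41 = 25*(-25 + I*√3) - 41 = (-625 + 25*I*√3) - 41 = -666 + 25*I*√3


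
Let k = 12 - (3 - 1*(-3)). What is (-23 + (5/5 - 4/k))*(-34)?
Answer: 2312/3 ≈ 770.67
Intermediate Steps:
k = 6 (k = 12 - (3 + 3) = 12 - 1*6 = 12 - 6 = 6)
(-23 + (5/5 - 4/k))*(-34) = (-23 + (5/5 - 4/6))*(-34) = (-23 + (5*(⅕) - 4*⅙))*(-34) = (-23 + (1 - ⅔))*(-34) = (-23 + ⅓)*(-34) = -68/3*(-34) = 2312/3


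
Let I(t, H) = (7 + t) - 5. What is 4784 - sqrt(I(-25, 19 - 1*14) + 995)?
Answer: 4784 - 18*sqrt(3) ≈ 4752.8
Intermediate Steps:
I(t, H) = 2 + t
4784 - sqrt(I(-25, 19 - 1*14) + 995) = 4784 - sqrt((2 - 25) + 995) = 4784 - sqrt(-23 + 995) = 4784 - sqrt(972) = 4784 - 18*sqrt(3)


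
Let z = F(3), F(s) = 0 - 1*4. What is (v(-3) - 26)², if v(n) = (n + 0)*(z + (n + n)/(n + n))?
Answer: 289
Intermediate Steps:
F(s) = -4 (F(s) = 0 - 4 = -4)
z = -4
v(n) = -3*n (v(n) = (n + 0)*(-4 + (n + n)/(n + n)) = n*(-4 + (2*n)/((2*n))) = n*(-4 + (2*n)*(1/(2*n))) = n*(-4 + 1) = n*(-3) = -3*n)
(v(-3) - 26)² = (-3*(-3) - 26)² = (9 - 26)² = (-17)² = 289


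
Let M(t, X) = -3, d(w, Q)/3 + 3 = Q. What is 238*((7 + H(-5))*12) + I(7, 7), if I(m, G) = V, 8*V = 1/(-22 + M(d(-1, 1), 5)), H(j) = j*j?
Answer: 18278399/200 ≈ 91392.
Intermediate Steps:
d(w, Q) = -9 + 3*Q
H(j) = j²
V = -1/200 (V = 1/(8*(-22 - 3)) = (⅛)/(-25) = (⅛)*(-1/25) = -1/200 ≈ -0.0050000)
I(m, G) = -1/200
238*((7 + H(-5))*12) + I(7, 7) = 238*((7 + (-5)²)*12) - 1/200 = 238*((7 + 25)*12) - 1/200 = 238*(32*12) - 1/200 = 238*384 - 1/200 = 91392 - 1/200 = 18278399/200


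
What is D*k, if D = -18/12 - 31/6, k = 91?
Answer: -1820/3 ≈ -606.67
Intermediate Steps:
D = -20/3 (D = -18*1/12 - 31*1/6 = -3/2 - 31/6 = -20/3 ≈ -6.6667)
D*k = -20/3*91 = -1820/3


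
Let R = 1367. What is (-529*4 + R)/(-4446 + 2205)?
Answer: 749/2241 ≈ 0.33423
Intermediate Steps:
(-529*4 + R)/(-4446 + 2205) = (-529*4 + 1367)/(-4446 + 2205) = (-2116 + 1367)/(-2241) = -749*(-1/2241) = 749/2241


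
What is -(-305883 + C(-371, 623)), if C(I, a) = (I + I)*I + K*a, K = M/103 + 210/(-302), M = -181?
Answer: 499702311/15553 ≈ 32129.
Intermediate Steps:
K = -38146/15553 (K = -181/103 + 210/(-302) = -181*1/103 + 210*(-1/302) = -181/103 - 105/151 = -38146/15553 ≈ -2.4526)
C(I, a) = 2*I² - 38146*a/15553 (C(I, a) = (I + I)*I - 38146*a/15553 = (2*I)*I - 38146*a/15553 = 2*I² - 38146*a/15553)
-(-305883 + C(-371, 623)) = -(-305883 + (2*(-371)² - 38146/15553*623)) = -(-305883 + (2*137641 - 23764958/15553)) = -(-305883 + (275282 - 23764958/15553)) = -(-305883 + 4257695988/15553) = -1*(-499702311/15553) = 499702311/15553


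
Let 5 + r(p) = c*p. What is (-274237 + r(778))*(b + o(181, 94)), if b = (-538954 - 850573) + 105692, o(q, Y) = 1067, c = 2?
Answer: 349792874848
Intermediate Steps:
r(p) = -5 + 2*p
b = -1283835 (b = -1389527 + 105692 = -1283835)
(-274237 + r(778))*(b + o(181, 94)) = (-274237 + (-5 + 2*778))*(-1283835 + 1067) = (-274237 + (-5 + 1556))*(-1282768) = (-274237 + 1551)*(-1282768) = -272686*(-1282768) = 349792874848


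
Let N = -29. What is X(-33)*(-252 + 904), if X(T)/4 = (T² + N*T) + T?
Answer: 5249904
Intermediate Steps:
X(T) = -112*T + 4*T² (X(T) = 4*((T² - 29*T) + T) = 4*(T² - 28*T) = -112*T + 4*T²)
X(-33)*(-252 + 904) = (4*(-33)*(-28 - 33))*(-252 + 904) = (4*(-33)*(-61))*652 = 8052*652 = 5249904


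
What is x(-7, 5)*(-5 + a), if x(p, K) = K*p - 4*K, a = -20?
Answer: 1375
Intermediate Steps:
x(p, K) = -4*K + K*p
x(-7, 5)*(-5 + a) = (5*(-4 - 7))*(-5 - 20) = (5*(-11))*(-25) = -55*(-25) = 1375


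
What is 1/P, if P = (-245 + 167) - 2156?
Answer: -1/2234 ≈ -0.00044763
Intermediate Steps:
P = -2234 (P = -78 - 2156 = -2234)
1/P = 1/(-2234) = -1/2234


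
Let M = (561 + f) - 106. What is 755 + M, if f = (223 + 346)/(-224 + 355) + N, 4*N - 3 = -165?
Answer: 307547/262 ≈ 1173.8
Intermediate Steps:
N = -81/2 (N = ¾ + (¼)*(-165) = ¾ - 165/4 = -81/2 ≈ -40.500)
f = -9473/262 (f = (223 + 346)/(-224 + 355) - 81/2 = 569/131 - 81/2 = -9473/262 ≈ -36.156)
M = 109737/262 (M = (561 - 9473/262) - 106 = 137509/262 - 106 = 109737/262 ≈ 418.84)
755 + M = 755 + 109737/262 = 307547/262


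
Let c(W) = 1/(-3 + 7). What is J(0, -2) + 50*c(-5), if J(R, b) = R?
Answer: 25/2 ≈ 12.500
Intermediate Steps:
c(W) = ¼ (c(W) = 1/4 = ¼)
J(0, -2) + 50*c(-5) = 0 + 50*(¼) = 0 + 25/2 = 25/2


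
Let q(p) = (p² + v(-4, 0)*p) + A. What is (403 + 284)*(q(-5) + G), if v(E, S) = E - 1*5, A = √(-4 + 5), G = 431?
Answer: 344874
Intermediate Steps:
A = 1 (A = √1 = 1)
v(E, S) = -5 + E (v(E, S) = E - 5 = -5 + E)
q(p) = 1 + p² - 9*p (q(p) = (p² + (-5 - 4)*p) + 1 = (p² - 9*p) + 1 = 1 + p² - 9*p)
(403 + 284)*(q(-5) + G) = (403 + 284)*((1 + (-5)² - 9*(-5)) + 431) = 687*((1 + 25 + 45) + 431) = 687*(71 + 431) = 687*502 = 344874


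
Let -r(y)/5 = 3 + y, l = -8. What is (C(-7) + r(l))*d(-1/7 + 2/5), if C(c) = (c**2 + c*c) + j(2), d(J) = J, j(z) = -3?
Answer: 216/7 ≈ 30.857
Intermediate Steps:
r(y) = -15 - 5*y (r(y) = -5*(3 + y) = -15 - 5*y)
C(c) = -3 + 2*c**2 (C(c) = (c**2 + c*c) - 3 = (c**2 + c**2) - 3 = 2*c**2 - 3 = -3 + 2*c**2)
(C(-7) + r(l))*d(-1/7 + 2/5) = ((-3 + 2*(-7)**2) + (-15 - 5*(-8)))*(-1/7 + 2/5) = ((-3 + 2*49) + (-15 + 40))*(-1*1/7 + 2*(1/5)) = ((-3 + 98) + 25)*(-1/7 + 2/5) = (95 + 25)*(9/35) = 120*(9/35) = 216/7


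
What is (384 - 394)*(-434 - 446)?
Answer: 8800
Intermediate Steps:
(384 - 394)*(-434 - 446) = -10*(-880) = 8800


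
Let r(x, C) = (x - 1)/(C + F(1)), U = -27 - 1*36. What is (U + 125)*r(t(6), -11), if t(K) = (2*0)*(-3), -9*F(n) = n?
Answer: 279/50 ≈ 5.5800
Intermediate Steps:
U = -63 (U = -27 - 36 = -63)
F(n) = -n/9
t(K) = 0 (t(K) = 0*(-3) = 0)
r(x, C) = (-1 + x)/(-⅑ + C) (r(x, C) = (x - 1)/(C - ⅑*1) = (-1 + x)/(C - ⅑) = (-1 + x)/(-⅑ + C))
(U + 125)*r(t(6), -11) = (-63 + 125)*(9*(-1 + 0)/(-1 + 9*(-11))) = 62*(9*(-1)/(-1 - 99)) = 62*(9*(-1)/(-100)) = 62*(9*(-1/100)*(-1)) = 62*(9/100) = 279/50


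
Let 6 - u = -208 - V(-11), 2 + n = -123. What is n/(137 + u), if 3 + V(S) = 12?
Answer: -25/72 ≈ -0.34722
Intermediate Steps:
n = -125 (n = -2 - 123 = -125)
V(S) = 9 (V(S) = -3 + 12 = 9)
u = 223 (u = 6 - (-208 - 1*9) = 6 - (-208 - 9) = 6 - 1*(-217) = 6 + 217 = 223)
n/(137 + u) = -125/(137 + 223) = -125/360 = (1/360)*(-125) = -25/72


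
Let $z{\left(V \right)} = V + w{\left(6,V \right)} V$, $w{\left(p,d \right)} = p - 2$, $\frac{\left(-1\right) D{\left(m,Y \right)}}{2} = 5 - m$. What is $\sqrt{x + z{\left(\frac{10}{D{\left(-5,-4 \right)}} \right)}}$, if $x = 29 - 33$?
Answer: $\frac{i \sqrt{26}}{2} \approx 2.5495 i$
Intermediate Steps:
$D{\left(m,Y \right)} = -10 + 2 m$ ($D{\left(m,Y \right)} = - 2 \left(5 - m\right) = -10 + 2 m$)
$x = -4$ ($x = 29 - 33 = -4$)
$w{\left(p,d \right)} = -2 + p$
$z{\left(V \right)} = 5 V$ ($z{\left(V \right)} = V + \left(-2 + 6\right) V = V + 4 V = 5 V$)
$\sqrt{x + z{\left(\frac{10}{D{\left(-5,-4 \right)}} \right)}} = \sqrt{-4 + 5 \frac{10}{-10 + 2 \left(-5\right)}} = \sqrt{-4 + 5 \frac{10}{-10 - 10}} = \sqrt{-4 + 5 \frac{10}{-20}} = \sqrt{-4 + 5 \cdot 10 \left(- \frac{1}{20}\right)} = \sqrt{-4 + 5 \left(- \frac{1}{2}\right)} = \sqrt{-4 - \frac{5}{2}} = \sqrt{- \frac{13}{2}} = \frac{i \sqrt{26}}{2}$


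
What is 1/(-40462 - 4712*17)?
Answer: -1/120566 ≈ -8.2942e-6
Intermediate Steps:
1/(-40462 - 4712*17) = 1/(-40462 - 80104) = 1/(-120566) = -1/120566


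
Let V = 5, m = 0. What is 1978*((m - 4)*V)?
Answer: -39560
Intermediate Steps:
1978*((m - 4)*V) = 1978*((0 - 4)*5) = 1978*(-4*5) = 1978*(-20) = -39560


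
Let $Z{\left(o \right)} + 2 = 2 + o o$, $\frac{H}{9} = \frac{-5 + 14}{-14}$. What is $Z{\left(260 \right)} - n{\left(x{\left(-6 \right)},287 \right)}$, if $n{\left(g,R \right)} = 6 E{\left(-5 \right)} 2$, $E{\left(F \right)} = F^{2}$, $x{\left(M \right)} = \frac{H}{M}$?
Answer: $67300$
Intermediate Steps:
$H = - \frac{81}{14}$ ($H = 9 \frac{-5 + 14}{-14} = 9 \cdot 9 \left(- \frac{1}{14}\right) = 9 \left(- \frac{9}{14}\right) = - \frac{81}{14} \approx -5.7857$)
$x{\left(M \right)} = - \frac{81}{14 M}$
$Z{\left(o \right)} = o^{2}$ ($Z{\left(o \right)} = -2 + \left(2 + o o\right) = -2 + \left(2 + o^{2}\right) = o^{2}$)
$n{\left(g,R \right)} = 300$ ($n{\left(g,R \right)} = 6 \left(-5\right)^{2} \cdot 2 = 6 \cdot 25 \cdot 2 = 150 \cdot 2 = 300$)
$Z{\left(260 \right)} - n{\left(x{\left(-6 \right)},287 \right)} = 260^{2} - 300 = 67600 - 300 = 67300$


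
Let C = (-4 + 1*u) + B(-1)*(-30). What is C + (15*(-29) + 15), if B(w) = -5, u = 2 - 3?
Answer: -275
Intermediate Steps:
u = -1
C = 145 (C = (-4 + 1*(-1)) - 5*(-30) = (-4 - 1) + 150 = -5 + 150 = 145)
C + (15*(-29) + 15) = 145 + (15*(-29) + 15) = 145 + (-435 + 15) = 145 - 420 = -275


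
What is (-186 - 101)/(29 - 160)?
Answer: 287/131 ≈ 2.1908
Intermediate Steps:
(-186 - 101)/(29 - 160) = -287/(-131) = -287*(-1/131) = 287/131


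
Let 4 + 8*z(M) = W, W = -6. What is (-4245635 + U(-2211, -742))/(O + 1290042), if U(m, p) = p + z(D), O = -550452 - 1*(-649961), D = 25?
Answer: -16985513/5558204 ≈ -3.0559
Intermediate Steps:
z(M) = -5/4 (z(M) = -1/2 + (1/8)*(-6) = -1/2 - 3/4 = -5/4)
O = 99509 (O = -550452 + 649961 = 99509)
U(m, p) = -5/4 + p (U(m, p) = p - 5/4 = -5/4 + p)
(-4245635 + U(-2211, -742))/(O + 1290042) = (-4245635 + (-5/4 - 742))/(99509 + 1290042) = (-4245635 - 2973/4)/1389551 = -16985513/4*1/1389551 = -16985513/5558204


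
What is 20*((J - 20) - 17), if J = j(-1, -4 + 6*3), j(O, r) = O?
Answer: -760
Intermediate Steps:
J = -1
20*((J - 20) - 17) = 20*((-1 - 20) - 17) = 20*(-21 - 17) = 20*(-38) = -760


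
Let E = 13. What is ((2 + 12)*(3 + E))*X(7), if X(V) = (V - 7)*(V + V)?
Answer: 0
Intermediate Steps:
X(V) = 2*V*(-7 + V) (X(V) = (-7 + V)*(2*V) = 2*V*(-7 + V))
((2 + 12)*(3 + E))*X(7) = ((2 + 12)*(3 + 13))*(2*7*(-7 + 7)) = (14*16)*(2*7*0) = 224*0 = 0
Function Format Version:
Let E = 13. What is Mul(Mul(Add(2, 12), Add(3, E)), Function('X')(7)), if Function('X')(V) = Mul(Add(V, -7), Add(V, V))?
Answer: 0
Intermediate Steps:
Function('X')(V) = Mul(2, V, Add(-7, V)) (Function('X')(V) = Mul(Add(-7, V), Mul(2, V)) = Mul(2, V, Add(-7, V)))
Mul(Mul(Add(2, 12), Add(3, E)), Function('X')(7)) = Mul(Mul(Add(2, 12), Add(3, 13)), Mul(2, 7, Add(-7, 7))) = Mul(Mul(14, 16), Mul(2, 7, 0)) = Mul(224, 0) = 0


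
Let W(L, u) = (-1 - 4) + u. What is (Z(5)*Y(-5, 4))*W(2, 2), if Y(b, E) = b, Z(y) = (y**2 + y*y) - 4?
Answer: 690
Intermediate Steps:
Z(y) = -4 + 2*y**2 (Z(y) = (y**2 + y**2) - 4 = 2*y**2 - 4 = -4 + 2*y**2)
W(L, u) = -5 + u
(Z(5)*Y(-5, 4))*W(2, 2) = ((-4 + 2*5**2)*(-5))*(-5 + 2) = ((-4 + 2*25)*(-5))*(-3) = ((-4 + 50)*(-5))*(-3) = (46*(-5))*(-3) = -230*(-3) = 690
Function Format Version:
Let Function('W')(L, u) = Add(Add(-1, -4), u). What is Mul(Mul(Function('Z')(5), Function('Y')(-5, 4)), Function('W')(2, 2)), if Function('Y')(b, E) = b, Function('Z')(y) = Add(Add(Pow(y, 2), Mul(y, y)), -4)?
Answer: 690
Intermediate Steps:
Function('Z')(y) = Add(-4, Mul(2, Pow(y, 2))) (Function('Z')(y) = Add(Add(Pow(y, 2), Pow(y, 2)), -4) = Add(Mul(2, Pow(y, 2)), -4) = Add(-4, Mul(2, Pow(y, 2))))
Function('W')(L, u) = Add(-5, u)
Mul(Mul(Function('Z')(5), Function('Y')(-5, 4)), Function('W')(2, 2)) = Mul(Mul(Add(-4, Mul(2, Pow(5, 2))), -5), Add(-5, 2)) = Mul(Mul(Add(-4, Mul(2, 25)), -5), -3) = Mul(Mul(Add(-4, 50), -5), -3) = Mul(Mul(46, -5), -3) = Mul(-230, -3) = 690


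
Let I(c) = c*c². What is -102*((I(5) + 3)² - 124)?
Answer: -1658520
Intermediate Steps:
I(c) = c³
-102*((I(5) + 3)² - 124) = -102*((5³ + 3)² - 124) = -102*((125 + 3)² - 124) = -102*(128² - 124) = -102*(16384 - 124) = -102*16260 = -1658520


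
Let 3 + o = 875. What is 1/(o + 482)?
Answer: 1/1354 ≈ 0.00073855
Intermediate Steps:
o = 872 (o = -3 + 875 = 872)
1/(o + 482) = 1/(872 + 482) = 1/1354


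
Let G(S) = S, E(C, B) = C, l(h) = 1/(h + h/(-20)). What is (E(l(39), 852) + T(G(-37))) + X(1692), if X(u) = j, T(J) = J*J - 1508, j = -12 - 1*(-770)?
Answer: 458699/741 ≈ 619.03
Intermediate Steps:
l(h) = 20/(19*h) (l(h) = 1/(h + h*(-1/20)) = 1/(h - h/20) = 1/(19*h/20) = 20/(19*h))
j = 758 (j = -12 + 770 = 758)
T(J) = -1508 + J² (T(J) = J² - 1508 = -1508 + J²)
X(u) = 758
(E(l(39), 852) + T(G(-37))) + X(1692) = ((20/19)/39 + (-1508 + (-37)²)) + 758 = ((20/19)*(1/39) + (-1508 + 1369)) + 758 = (20/741 - 139) + 758 = -102979/741 + 758 = 458699/741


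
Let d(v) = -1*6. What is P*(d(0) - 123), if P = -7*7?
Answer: 6321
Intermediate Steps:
d(v) = -6
P = -49
P*(d(0) - 123) = -49*(-6 - 123) = -49*(-129) = 6321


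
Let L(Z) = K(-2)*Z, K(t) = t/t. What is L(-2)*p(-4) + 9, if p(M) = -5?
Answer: 19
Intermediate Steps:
K(t) = 1
L(Z) = Z (L(Z) = 1*Z = Z)
L(-2)*p(-4) + 9 = -2*(-5) + 9 = 10 + 9 = 19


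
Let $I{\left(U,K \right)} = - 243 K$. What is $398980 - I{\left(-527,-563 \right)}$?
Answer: $262171$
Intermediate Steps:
$398980 - I{\left(-527,-563 \right)} = 398980 - \left(-243\right) \left(-563\right) = 398980 - 136809 = 262171$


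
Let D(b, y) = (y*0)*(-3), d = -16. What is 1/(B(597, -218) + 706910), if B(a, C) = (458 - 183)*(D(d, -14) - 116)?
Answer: 1/675010 ≈ 1.4815e-6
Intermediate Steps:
D(b, y) = 0 (D(b, y) = 0*(-3) = 0)
B(a, C) = -31900 (B(a, C) = (458 - 183)*(0 - 116) = 275*(-116) = -31900)
1/(B(597, -218) + 706910) = 1/(-31900 + 706910) = 1/675010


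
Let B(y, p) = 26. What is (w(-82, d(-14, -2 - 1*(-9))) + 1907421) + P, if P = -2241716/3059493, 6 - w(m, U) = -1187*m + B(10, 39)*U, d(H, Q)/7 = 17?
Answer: 5528498549791/3059493 ≈ 1.8070e+6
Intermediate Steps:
d(H, Q) = 119 (d(H, Q) = 7*17 = 119)
w(m, U) = 6 - 26*U + 1187*m (w(m, U) = 6 - (-1187*m + 26*U) = 6 + (-26*U + 1187*m) = 6 - 26*U + 1187*m)
P = -2241716/3059493 (P = -2241716*1/3059493 = -2241716/3059493 ≈ -0.73271)
(w(-82, d(-14, -2 - 1*(-9))) + 1907421) + P = ((6 - 26*119 + 1187*(-82)) + 1907421) - 2241716/3059493 = ((6 - 3094 - 97334) + 1907421) - 2241716/3059493 = (-100422 + 1907421) - 2241716/3059493 = 1806999 - 2241716/3059493 = 5528498549791/3059493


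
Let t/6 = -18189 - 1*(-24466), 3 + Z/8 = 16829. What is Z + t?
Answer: 172270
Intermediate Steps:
Z = 134608 (Z = -24 + 8*16829 = -24 + 134632 = 134608)
t = 37662 (t = 6*(-18189 - 1*(-24466)) = 6*(-18189 + 24466) = 6*6277 = 37662)
Z + t = 134608 + 37662 = 172270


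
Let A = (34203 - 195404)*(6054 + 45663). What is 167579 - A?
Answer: 8336999696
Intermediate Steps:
A = -8336832117 (A = -161201*51717 = -8336832117)
167579 - A = 167579 - 1*(-8336832117) = 167579 + 8336832117 = 8336999696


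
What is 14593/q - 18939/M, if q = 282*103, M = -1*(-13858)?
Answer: -86968100/100629867 ≈ -0.86424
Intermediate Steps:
M = 13858
q = 29046
14593/q - 18939/M = 14593/29046 - 18939/13858 = -86968100/100629867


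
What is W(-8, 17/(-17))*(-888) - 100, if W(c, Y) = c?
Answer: 7004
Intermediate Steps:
W(-8, 17/(-17))*(-888) - 100 = -8*(-888) - 100 = 7104 - 100 = 7004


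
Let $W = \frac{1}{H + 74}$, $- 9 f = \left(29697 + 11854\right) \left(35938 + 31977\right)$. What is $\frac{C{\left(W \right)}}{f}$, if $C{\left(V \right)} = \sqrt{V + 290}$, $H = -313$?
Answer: $- \frac{27 \sqrt{1840539}}{674442743435} \approx -5.4311 \cdot 10^{-8}$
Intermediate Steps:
$f = - \frac{2821936165}{9}$ ($f = - \frac{\left(29697 + 11854\right) \left(35938 + 31977\right)}{9} = - \frac{41551 \cdot 67915}{9} = \left(- \frac{1}{9}\right) 2821936165 = - \frac{2821936165}{9} \approx -3.1355 \cdot 10^{8}$)
$W = - \frac{1}{239}$ ($W = \frac{1}{-313 + 74} = \frac{1}{-239} = - \frac{1}{239} \approx -0.0041841$)
$C{\left(V \right)} = \sqrt{290 + V}$
$\frac{C{\left(W \right)}}{f} = \frac{\sqrt{290 - \frac{1}{239}}}{- \frac{2821936165}{9}} = \sqrt{\frac{69309}{239}} \left(- \frac{9}{2821936165}\right) = \frac{3 \sqrt{1840539}}{239} \left(- \frac{9}{2821936165}\right) = - \frac{27 \sqrt{1840539}}{674442743435}$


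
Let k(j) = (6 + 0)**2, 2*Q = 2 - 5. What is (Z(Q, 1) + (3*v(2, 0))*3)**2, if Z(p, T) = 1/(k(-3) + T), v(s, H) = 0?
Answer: 1/1369 ≈ 0.00073046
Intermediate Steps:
Q = -3/2 (Q = (2 - 5)/2 = (1/2)*(-3) = -3/2 ≈ -1.5000)
k(j) = 36 (k(j) = 6**2 = 36)
Z(p, T) = 1/(36 + T)
(Z(Q, 1) + (3*v(2, 0))*3)**2 = (1/(36 + 1) + (3*0)*3)**2 = (1/37 + 0*3)**2 = (1/37 + 0)**2 = (1/37)**2 = 1/1369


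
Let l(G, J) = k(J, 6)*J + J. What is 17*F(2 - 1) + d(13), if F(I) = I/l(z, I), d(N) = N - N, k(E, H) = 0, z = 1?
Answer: 17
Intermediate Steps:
l(G, J) = J (l(G, J) = 0*J + J = 0 + J = J)
d(N) = 0
F(I) = 1 (F(I) = I/I = 1)
17*F(2 - 1) + d(13) = 17*1 + 0 = 17 + 0 = 17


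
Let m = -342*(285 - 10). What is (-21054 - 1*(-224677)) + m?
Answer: 109573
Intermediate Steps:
m = -94050 (m = -342*275 = -94050)
(-21054 - 1*(-224677)) + m = (-21054 - 1*(-224677)) - 94050 = (-21054 + 224677) - 94050 = 203623 - 94050 = 109573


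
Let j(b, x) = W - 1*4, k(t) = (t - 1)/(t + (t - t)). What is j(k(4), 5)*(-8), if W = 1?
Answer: 24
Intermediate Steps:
k(t) = (-1 + t)/t (k(t) = (-1 + t)/(t + 0) = (-1 + t)/t)
j(b, x) = -3 (j(b, x) = 1 - 1*4 = 1 - 4 = -3)
j(k(4), 5)*(-8) = -3*(-8) = 24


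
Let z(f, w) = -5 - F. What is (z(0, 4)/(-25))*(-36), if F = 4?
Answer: -324/25 ≈ -12.960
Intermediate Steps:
z(f, w) = -9 (z(f, w) = -5 - 1*4 = -5 - 4 = -9)
(z(0, 4)/(-25))*(-36) = (-9/(-25))*(-36) = -1/25*(-9)*(-36) = (9/25)*(-36) = -324/25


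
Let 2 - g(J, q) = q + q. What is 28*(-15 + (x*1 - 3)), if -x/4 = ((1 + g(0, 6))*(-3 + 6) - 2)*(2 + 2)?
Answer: 12488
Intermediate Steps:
g(J, q) = 2 - 2*q (g(J, q) = 2 - (q + q) = 2 - 2*q)
x = 464 (x = -4*((1 + (2 - 2*6))*(-3 + 6) - 2)*(2 + 2) = -4*((1 + (2 - 12))*3 - 2)*4 = -4*((1 - 10)*3 - 2)*4 = -4*(-9*3 - 2)*4 = -4*(-27 - 2)*4 = -(-116)*4 = -4*(-116) = 464)
28*(-15 + (x*1 - 3)) = 28*(-15 + (464*1 - 3)) = 28*(-15 + (464 - 3)) = 28*(-15 + 461) = 28*446 = 12488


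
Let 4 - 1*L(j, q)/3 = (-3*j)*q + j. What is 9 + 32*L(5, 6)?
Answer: 8553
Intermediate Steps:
L(j, q) = 12 - 3*j + 9*j*q (L(j, q) = 12 - 3*((-3*j)*q + j) = 12 - 3*(-3*j*q + j) = 12 - 3*(j - 3*j*q) = 12 + (-3*j + 9*j*q) = 12 - 3*j + 9*j*q)
9 + 32*L(5, 6) = 9 + 32*(12 - 3*5 + 9*5*6) = 9 + 32*(12 - 15 + 270) = 9 + 32*267 = 9 + 8544 = 8553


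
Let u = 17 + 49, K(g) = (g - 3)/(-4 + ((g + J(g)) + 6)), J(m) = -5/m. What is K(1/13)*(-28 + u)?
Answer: 722/409 ≈ 1.7653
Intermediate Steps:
K(g) = (-3 + g)/(2 + g - 5/g) (K(g) = (g - 3)/(-4 + ((g - 5/g) + 6)) = (-3 + g)/(-4 + (6 + g - 5/g)) = (-3 + g)/(2 + g - 5/g))
u = 66
K(1/13)*(-28 + u) = ((-3 + 1/13)/(13*(-5 + (2 + 1/13)/13)))*(-28 + 66) = ((-3 + 1/13)/(13*(-5 + (2 + 1/13)/13)))*38 = ((1/13)*(-38/13)/(-5 + (1/13)*(27/13)))*38 = ((1/13)*(-38/13)/(-5 + 27/169))*38 = ((1/13)*(-38/13)/(-818/169))*38 = ((1/13)*(-169/818)*(-38/13))*38 = (19/409)*38 = 722/409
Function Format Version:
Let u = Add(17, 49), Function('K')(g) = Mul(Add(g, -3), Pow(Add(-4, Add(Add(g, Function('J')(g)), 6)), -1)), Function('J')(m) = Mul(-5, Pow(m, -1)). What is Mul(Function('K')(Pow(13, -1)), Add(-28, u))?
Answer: Rational(722, 409) ≈ 1.7653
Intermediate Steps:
Function('K')(g) = Mul(Pow(Add(2, g, Mul(-5, Pow(g, -1))), -1), Add(-3, g)) (Function('K')(g) = Mul(Add(g, -3), Pow(Add(-4, Add(Add(g, Mul(-5, Pow(g, -1))), 6)), -1)) = Mul(Add(-3, g), Pow(Add(-4, Add(6, g, Mul(-5, Pow(g, -1)))), -1)) = Mul(Add(-3, g), Pow(Add(2, g, Mul(-5, Pow(g, -1))), -1)) = Mul(Pow(Add(2, g, Mul(-5, Pow(g, -1))), -1), Add(-3, g)))
u = 66
Mul(Function('K')(Pow(13, -1)), Add(-28, u)) = Mul(Mul(Pow(13, -1), Pow(Add(-5, Mul(Pow(13, -1), Add(2, Pow(13, -1)))), -1), Add(-3, Pow(13, -1))), Add(-28, 66)) = Mul(Mul(Rational(1, 13), Pow(Add(-5, Mul(Rational(1, 13), Add(2, Rational(1, 13)))), -1), Add(-3, Rational(1, 13))), 38) = Mul(Mul(Rational(1, 13), Pow(Add(-5, Mul(Rational(1, 13), Rational(27, 13))), -1), Rational(-38, 13)), 38) = Mul(Mul(Rational(1, 13), Pow(Add(-5, Rational(27, 169)), -1), Rational(-38, 13)), 38) = Mul(Mul(Rational(1, 13), Pow(Rational(-818, 169), -1), Rational(-38, 13)), 38) = Mul(Mul(Rational(1, 13), Rational(-169, 818), Rational(-38, 13)), 38) = Mul(Rational(19, 409), 38) = Rational(722, 409)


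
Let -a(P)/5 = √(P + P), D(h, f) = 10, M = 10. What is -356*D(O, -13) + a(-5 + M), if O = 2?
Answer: -3560 - 5*√10 ≈ -3575.8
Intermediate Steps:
a(P) = -5*√2*√P (a(P) = -5*√(P + P) = -5*√2*√P)
-356*D(O, -13) + a(-5 + M) = -356*10 - 5*√2*√(-5 + 10) = -3560 - 5*√2*√5 = -3560 - 5*√10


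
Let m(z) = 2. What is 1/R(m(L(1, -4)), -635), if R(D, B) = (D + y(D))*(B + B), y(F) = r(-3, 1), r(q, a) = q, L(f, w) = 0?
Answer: 1/1270 ≈ 0.00078740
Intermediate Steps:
y(F) = -3
R(D, B) = 2*B*(-3 + D) (R(D, B) = (D - 3)*(B + B) = (-3 + D)*(2*B) = 2*B*(-3 + D))
1/R(m(L(1, -4)), -635) = 1/(2*(-635)*(-3 + 2)) = 1/(2*(-635)*(-1)) = 1/1270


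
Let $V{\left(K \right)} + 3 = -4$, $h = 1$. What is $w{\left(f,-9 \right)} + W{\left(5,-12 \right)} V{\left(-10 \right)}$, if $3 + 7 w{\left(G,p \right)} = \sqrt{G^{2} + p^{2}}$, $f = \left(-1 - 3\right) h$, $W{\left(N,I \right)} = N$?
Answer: $- \frac{248}{7} + \frac{\sqrt{97}}{7} \approx -34.022$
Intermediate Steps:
$V{\left(K \right)} = -7$ ($V{\left(K \right)} = -3 - 4 = -7$)
$f = -4$ ($f = \left(-1 - 3\right) 1 = \left(-4\right) 1 = -4$)
$w{\left(G,p \right)} = - \frac{3}{7} + \frac{\sqrt{G^{2} + p^{2}}}{7}$
$w{\left(f,-9 \right)} + W{\left(5,-12 \right)} V{\left(-10 \right)} = \left(- \frac{3}{7} + \frac{\sqrt{\left(-4\right)^{2} + \left(-9\right)^{2}}}{7}\right) + 5 \left(-7\right) = \left(- \frac{3}{7} + \frac{\sqrt{16 + 81}}{7}\right) - 35 = \left(- \frac{3}{7} + \frac{\sqrt{97}}{7}\right) - 35 = - \frac{248}{7} + \frac{\sqrt{97}}{7}$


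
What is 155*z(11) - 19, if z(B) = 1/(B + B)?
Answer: -263/22 ≈ -11.955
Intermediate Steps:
z(B) = 1/(2*B)
155*z(11) - 19 = 155*((1/2)/11) - 19 = 155*((1/2)*(1/11)) - 19 = 155*(1/22) - 19 = 155/22 - 19 = -263/22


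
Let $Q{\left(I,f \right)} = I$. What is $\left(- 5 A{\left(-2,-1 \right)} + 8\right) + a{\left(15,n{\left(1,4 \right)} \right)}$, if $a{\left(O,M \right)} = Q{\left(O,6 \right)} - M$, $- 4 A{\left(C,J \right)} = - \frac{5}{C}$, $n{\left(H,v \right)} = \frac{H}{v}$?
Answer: $\frac{207}{8} \approx 25.875$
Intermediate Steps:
$A{\left(C,J \right)} = \frac{5}{4 C}$ ($A{\left(C,J \right)} = - \frac{\left(-5\right) \frac{1}{C}}{4} = \frac{5}{4 C}$)
$a{\left(O,M \right)} = O - M$
$\left(- 5 A{\left(-2,-1 \right)} + 8\right) + a{\left(15,n{\left(1,4 \right)} \right)} = \left(- 5 \frac{5}{4 \left(-2\right)} + 8\right) + \left(15 - 1 \cdot \frac{1}{4}\right) = \left(- 5 \cdot \frac{5}{4} \left(- \frac{1}{2}\right) + 8\right) + \left(15 - 1 \cdot \frac{1}{4}\right) = \left(\left(-5\right) \left(- \frac{5}{8}\right) + 8\right) + \left(15 - \frac{1}{4}\right) = \left(\frac{25}{8} + 8\right) + \left(15 - \frac{1}{4}\right) = \frac{89}{8} + \frac{59}{4} = \frac{207}{8}$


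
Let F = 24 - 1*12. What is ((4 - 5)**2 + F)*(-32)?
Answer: -416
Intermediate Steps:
F = 12 (F = 24 - 12 = 12)
((4 - 5)**2 + F)*(-32) = ((4 - 5)**2 + 12)*(-32) = ((-1)**2 + 12)*(-32) = (1 + 12)*(-32) = 13*(-32) = -416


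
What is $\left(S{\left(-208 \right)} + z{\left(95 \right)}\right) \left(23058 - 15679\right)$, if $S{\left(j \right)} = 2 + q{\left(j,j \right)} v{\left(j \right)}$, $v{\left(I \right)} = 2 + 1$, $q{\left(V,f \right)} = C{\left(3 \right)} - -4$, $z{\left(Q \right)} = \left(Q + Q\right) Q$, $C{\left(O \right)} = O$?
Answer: $133360667$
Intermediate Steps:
$z{\left(Q \right)} = 2 Q^{2}$ ($z{\left(Q \right)} = 2 Q Q = 2 Q^{2}$)
$q{\left(V,f \right)} = 7$ ($q{\left(V,f \right)} = 3 - -4 = 3 + 4 = 7$)
$v{\left(I \right)} = 3$
$S{\left(j \right)} = 23$ ($S{\left(j \right)} = 2 + 7 \cdot 3 = 2 + 21 = 23$)
$\left(S{\left(-208 \right)} + z{\left(95 \right)}\right) \left(23058 - 15679\right) = \left(23 + 2 \cdot 95^{2}\right) \left(23058 - 15679\right) = \left(23 + 2 \cdot 9025\right) 7379 = \left(23 + 18050\right) 7379 = 18073 \cdot 7379 = 133360667$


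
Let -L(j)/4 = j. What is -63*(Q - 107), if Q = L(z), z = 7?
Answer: 8505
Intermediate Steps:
L(j) = -4*j
Q = -28 (Q = -4*7 = -28)
-63*(Q - 107) = -63*(-28 - 107) = -63*(-135) = 8505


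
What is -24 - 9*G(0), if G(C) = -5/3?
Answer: -9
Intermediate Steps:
G(C) = -5/3 (G(C) = -5*⅓ = -5/3)
-24 - 9*G(0) = -24 - 9*(-5/3) = -24 + 15 = -9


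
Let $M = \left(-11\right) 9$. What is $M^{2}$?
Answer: $9801$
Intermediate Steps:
$M = -99$
$M^{2} = \left(-99\right)^{2} = 9801$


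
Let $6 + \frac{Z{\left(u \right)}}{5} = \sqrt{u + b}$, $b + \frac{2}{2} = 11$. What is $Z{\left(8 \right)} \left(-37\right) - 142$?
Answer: $968 - 555 \sqrt{2} \approx 183.11$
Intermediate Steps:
$b = 10$ ($b = -1 + 11 = 10$)
$Z{\left(u \right)} = -30 + 5 \sqrt{10 + u}$ ($Z{\left(u \right)} = -30 + 5 \sqrt{u + 10} = -30 + 5 \sqrt{10 + u}$)
$Z{\left(8 \right)} \left(-37\right) - 142 = \left(-30 + 5 \sqrt{10 + 8}\right) \left(-37\right) - 142 = \left(-30 + 5 \sqrt{18}\right) \left(-37\right) - 142 = \left(-30 + 5 \cdot 3 \sqrt{2}\right) \left(-37\right) - 142 = \left(-30 + 15 \sqrt{2}\right) \left(-37\right) - 142 = \left(1110 - 555 \sqrt{2}\right) - 142 = 968 - 555 \sqrt{2}$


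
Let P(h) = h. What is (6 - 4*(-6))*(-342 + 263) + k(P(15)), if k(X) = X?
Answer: -2355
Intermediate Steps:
(6 - 4*(-6))*(-342 + 263) + k(P(15)) = (6 - 4*(-6))*(-342 + 263) + 15 = (6 + 24)*(-79) + 15 = 30*(-79) + 15 = -2370 + 15 = -2355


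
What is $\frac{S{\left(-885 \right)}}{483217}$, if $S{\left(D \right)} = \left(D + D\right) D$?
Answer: $\frac{1566450}{483217} \approx 3.2417$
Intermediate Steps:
$S{\left(D \right)} = 2 D^{2}$ ($S{\left(D \right)} = 2 D D = 2 D^{2}$)
$\frac{S{\left(-885 \right)}}{483217} = \frac{2 \left(-885\right)^{2}}{483217} = 2 \cdot 783225 \cdot \frac{1}{483217} = 1566450 \cdot \frac{1}{483217} = \frac{1566450}{483217}$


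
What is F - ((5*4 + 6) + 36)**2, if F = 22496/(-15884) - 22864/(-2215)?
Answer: -1775399204/462935 ≈ -3835.1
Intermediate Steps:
F = 4122936/462935 (F = 22496*(-1/15884) - 22864*(-1/2215) = -296/209 + 22864/2215 = 4122936/462935 ≈ 8.9061)
F - ((5*4 + 6) + 36)**2 = 4122936/462935 - ((5*4 + 6) + 36)**2 = 4122936/462935 - ((20 + 6) + 36)**2 = 4122936/462935 - (26 + 36)**2 = 4122936/462935 - 1*62**2 = 4122936/462935 - 1*3844 = 4122936/462935 - 3844 = -1775399204/462935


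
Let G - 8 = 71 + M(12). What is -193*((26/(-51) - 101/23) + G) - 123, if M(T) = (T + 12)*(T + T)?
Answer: -147319517/1173 ≈ -1.2559e+5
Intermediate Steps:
M(T) = 2*T*(12 + T) (M(T) = (12 + T)*(2*T) = 2*T*(12 + T))
G = 655 (G = 8 + (71 + 2*12*(12 + 12)) = 8 + (71 + 2*12*24) = 8 + (71 + 576) = 8 + 647 = 655)
-193*((26/(-51) - 101/23) + G) - 123 = -193*((26/(-51) - 101/23) + 655) - 123 = -193*((26*(-1/51) - 101*1/23) + 655) - 123 = -193*((-26/51 - 101/23) + 655) - 123 = -193*(-5749/1173 + 655) - 123 = -193*762566/1173 - 123 = -147175238/1173 - 123 = -147319517/1173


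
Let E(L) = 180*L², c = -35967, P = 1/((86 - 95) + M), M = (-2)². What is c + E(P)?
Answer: -179799/5 ≈ -35960.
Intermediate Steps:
M = 4
P = -⅕ (P = 1/((86 - 95) + 4) = 1/(-9 + 4) = 1/(-5) = -⅕ ≈ -0.20000)
c + E(P) = -35967 + 180*(-⅕)² = -35967 + 180*(1/25) = -35967 + 36/5 = -179799/5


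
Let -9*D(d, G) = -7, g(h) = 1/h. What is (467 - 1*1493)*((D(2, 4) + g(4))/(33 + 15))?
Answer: -703/32 ≈ -21.969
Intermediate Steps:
D(d, G) = 7/9 (D(d, G) = -1/9*(-7) = 7/9)
(467 - 1*1493)*((D(2, 4) + g(4))/(33 + 15)) = (467 - 1*1493)*((7/9 + 1/4)/(33 + 15)) = (467 - 1493)*((7/9 + 1/4)/48) = -2109/(2*48) = -1026*37/1728 = -703/32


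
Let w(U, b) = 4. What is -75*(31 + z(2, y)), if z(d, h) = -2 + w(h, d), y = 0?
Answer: -2475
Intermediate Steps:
z(d, h) = 2 (z(d, h) = -2 + 4 = 2)
-75*(31 + z(2, y)) = -75*(31 + 2) = -75*33 = -2475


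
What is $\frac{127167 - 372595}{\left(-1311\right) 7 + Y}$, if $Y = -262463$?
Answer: $\frac{61357}{67910} \approx 0.9035$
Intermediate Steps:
$\frac{127167 - 372595}{\left(-1311\right) 7 + Y} = \frac{127167 - 372595}{\left(-1311\right) 7 - 262463} = - \frac{245428}{-9177 - 262463} = - \frac{245428}{-271640} = \left(-245428\right) \left(- \frac{1}{271640}\right) = \frac{61357}{67910}$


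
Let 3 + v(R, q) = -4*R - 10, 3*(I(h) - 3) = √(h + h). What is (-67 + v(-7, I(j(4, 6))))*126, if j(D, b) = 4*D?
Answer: -6552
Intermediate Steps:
I(h) = 3 + √2*√h/3 (I(h) = 3 + √(h + h)/3 = 3 + √(2*h)/3 = 3 + (√2*√h)/3 = 3 + √2*√h/3)
v(R, q) = -13 - 4*R (v(R, q) = -3 + (-4*R - 10) = -3 + (-10 - 4*R) = -13 - 4*R)
(-67 + v(-7, I(j(4, 6))))*126 = (-67 + (-13 - 4*(-7)))*126 = (-67 + (-13 + 28))*126 = (-67 + 15)*126 = -52*126 = -6552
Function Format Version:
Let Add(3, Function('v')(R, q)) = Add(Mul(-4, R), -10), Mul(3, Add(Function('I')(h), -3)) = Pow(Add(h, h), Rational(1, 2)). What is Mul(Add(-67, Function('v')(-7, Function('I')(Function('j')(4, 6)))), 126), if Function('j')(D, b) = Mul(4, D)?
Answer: -6552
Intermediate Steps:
Function('I')(h) = Add(3, Mul(Rational(1, 3), Pow(2, Rational(1, 2)), Pow(h, Rational(1, 2)))) (Function('I')(h) = Add(3, Mul(Rational(1, 3), Pow(Add(h, h), Rational(1, 2)))) = Add(3, Mul(Rational(1, 3), Pow(Mul(2, h), Rational(1, 2)))) = Add(3, Mul(Rational(1, 3), Mul(Pow(2, Rational(1, 2)), Pow(h, Rational(1, 2))))) = Add(3, Mul(Rational(1, 3), Pow(2, Rational(1, 2)), Pow(h, Rational(1, 2)))))
Function('v')(R, q) = Add(-13, Mul(-4, R)) (Function('v')(R, q) = Add(-3, Add(Mul(-4, R), -10)) = Add(-3, Add(-10, Mul(-4, R))) = Add(-13, Mul(-4, R)))
Mul(Add(-67, Function('v')(-7, Function('I')(Function('j')(4, 6)))), 126) = Mul(Add(-67, Add(-13, Mul(-4, -7))), 126) = Mul(Add(-67, Add(-13, 28)), 126) = Mul(Add(-67, 15), 126) = Mul(-52, 126) = -6552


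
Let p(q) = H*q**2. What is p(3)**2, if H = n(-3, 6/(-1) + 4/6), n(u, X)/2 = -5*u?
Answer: 72900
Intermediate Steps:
n(u, X) = -10*u (n(u, X) = 2*(-5*u) = -10*u)
H = 30 (H = -10*(-3) = 30)
p(q) = 30*q**2
p(3)**2 = (30*3**2)**2 = (30*9)**2 = 270**2 = 72900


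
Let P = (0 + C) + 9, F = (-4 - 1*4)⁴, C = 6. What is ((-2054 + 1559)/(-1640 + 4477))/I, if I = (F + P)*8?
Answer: -495/93303256 ≈ -5.3053e-6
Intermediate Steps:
F = 4096 (F = (-4 - 4)⁴ = (-8)⁴ = 4096)
P = 15 (P = (0 + 6) + 9 = 6 + 9 = 15)
I = 32888 (I = (4096 + 15)*8 = 4111*8 = 32888)
((-2054 + 1559)/(-1640 + 4477))/I = ((-2054 + 1559)/(-1640 + 4477))/32888 = -495/2837*(1/32888) = -495*1/2837*(1/32888) = -495/2837*1/32888 = -495/93303256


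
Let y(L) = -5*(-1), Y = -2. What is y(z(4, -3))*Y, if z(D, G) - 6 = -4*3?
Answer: -10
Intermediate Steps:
z(D, G) = -6 (z(D, G) = 6 - 4*3 = 6 - 12 = -6)
y(L) = 5
y(z(4, -3))*Y = 5*(-2) = -10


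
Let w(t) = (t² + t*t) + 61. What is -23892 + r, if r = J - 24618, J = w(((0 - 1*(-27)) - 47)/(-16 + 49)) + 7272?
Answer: -44840953/1089 ≈ -41176.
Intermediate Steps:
w(t) = 61 + 2*t² (w(t) = (t² + t²) + 61 = 2*t² + 61 = 61 + 2*t²)
J = 7986437/1089 (J = (61 + 2*(((0 - 1*(-27)) - 47)/(-16 + 49))²) + 7272 = (61 + 2*(((0 + 27) - 47)/33)²) + 7272 = (61 + 2*((27 - 47)*(1/33))²) + 7272 = (61 + 2*(-20*1/33)²) + 7272 = (61 + 2*(-20/33)²) + 7272 = (61 + 2*(400/1089)) + 7272 = (61 + 800/1089) + 7272 = 67229/1089 + 7272 = 7986437/1089 ≈ 7333.7)
r = -18822565/1089 (r = 7986437/1089 - 24618 = -18822565/1089 ≈ -17284.)
-23892 + r = -23892 - 18822565/1089 = -44840953/1089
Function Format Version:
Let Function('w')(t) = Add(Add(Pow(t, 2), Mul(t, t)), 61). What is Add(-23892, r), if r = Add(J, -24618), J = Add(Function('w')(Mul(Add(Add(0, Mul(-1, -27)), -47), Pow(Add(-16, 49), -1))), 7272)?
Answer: Rational(-44840953, 1089) ≈ -41176.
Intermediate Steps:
Function('w')(t) = Add(61, Mul(2, Pow(t, 2))) (Function('w')(t) = Add(Add(Pow(t, 2), Pow(t, 2)), 61) = Add(Mul(2, Pow(t, 2)), 61) = Add(61, Mul(2, Pow(t, 2))))
J = Rational(7986437, 1089) (J = Add(Add(61, Mul(2, Pow(Mul(Add(Add(0, Mul(-1, -27)), -47), Pow(Add(-16, 49), -1)), 2))), 7272) = Add(Add(61, Mul(2, Pow(Mul(Add(Add(0, 27), -47), Pow(33, -1)), 2))), 7272) = Add(Add(61, Mul(2, Pow(Mul(Add(27, -47), Rational(1, 33)), 2))), 7272) = Add(Add(61, Mul(2, Pow(Mul(-20, Rational(1, 33)), 2))), 7272) = Add(Add(61, Mul(2, Pow(Rational(-20, 33), 2))), 7272) = Add(Add(61, Mul(2, Rational(400, 1089))), 7272) = Add(Add(61, Rational(800, 1089)), 7272) = Add(Rational(67229, 1089), 7272) = Rational(7986437, 1089) ≈ 7333.7)
r = Rational(-18822565, 1089) (r = Add(Rational(7986437, 1089), -24618) = Rational(-18822565, 1089) ≈ -17284.)
Add(-23892, r) = Add(-23892, Rational(-18822565, 1089)) = Rational(-44840953, 1089)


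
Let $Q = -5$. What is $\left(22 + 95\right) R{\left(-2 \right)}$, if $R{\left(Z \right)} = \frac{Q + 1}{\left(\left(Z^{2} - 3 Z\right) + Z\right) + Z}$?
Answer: $-78$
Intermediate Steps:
$R{\left(Z \right)} = - \frac{4}{Z^{2} - Z}$ ($R{\left(Z \right)} = \frac{-5 + 1}{\left(\left(Z^{2} - 3 Z\right) + Z\right) + Z} = - \frac{4}{\left(Z^{2} - 2 Z\right) + Z} = - \frac{4}{Z^{2} - Z}$)
$\left(22 + 95\right) R{\left(-2 \right)} = \left(22 + 95\right) \left(- \frac{4}{\left(-2\right) \left(-1 - 2\right)}\right) = 117 \left(\left(-4\right) \left(- \frac{1}{2}\right) \frac{1}{-3}\right) = 117 \left(\left(-4\right) \left(- \frac{1}{2}\right) \left(- \frac{1}{3}\right)\right) = 117 \left(- \frac{2}{3}\right) = -78$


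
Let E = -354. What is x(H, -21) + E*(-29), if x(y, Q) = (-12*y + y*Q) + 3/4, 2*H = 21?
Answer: 39681/4 ≈ 9920.3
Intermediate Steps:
H = 21/2 (H = (½)*21 = 21/2 ≈ 10.500)
x(y, Q) = ¾ - 12*y + Q*y (x(y, Q) = (-12*y + Q*y) + 3*(¼) = (-12*y + Q*y) + ¾ = ¾ - 12*y + Q*y)
x(H, -21) + E*(-29) = (¾ - 12*21/2 - 21*21/2) - 354*(-29) = (¾ - 126 - 441/2) + 10266 = -1383/4 + 10266 = 39681/4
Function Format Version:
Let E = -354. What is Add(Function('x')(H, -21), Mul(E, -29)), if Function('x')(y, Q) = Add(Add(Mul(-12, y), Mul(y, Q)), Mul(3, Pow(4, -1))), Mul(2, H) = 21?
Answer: Rational(39681, 4) ≈ 9920.3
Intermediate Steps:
H = Rational(21, 2) (H = Mul(Rational(1, 2), 21) = Rational(21, 2) ≈ 10.500)
Function('x')(y, Q) = Add(Rational(3, 4), Mul(-12, y), Mul(Q, y)) (Function('x')(y, Q) = Add(Add(Mul(-12, y), Mul(Q, y)), Mul(3, Rational(1, 4))) = Add(Add(Mul(-12, y), Mul(Q, y)), Rational(3, 4)) = Add(Rational(3, 4), Mul(-12, y), Mul(Q, y)))
Add(Function('x')(H, -21), Mul(E, -29)) = Add(Add(Rational(3, 4), Mul(-12, Rational(21, 2)), Mul(-21, Rational(21, 2))), Mul(-354, -29)) = Add(Add(Rational(3, 4), -126, Rational(-441, 2)), 10266) = Add(Rational(-1383, 4), 10266) = Rational(39681, 4)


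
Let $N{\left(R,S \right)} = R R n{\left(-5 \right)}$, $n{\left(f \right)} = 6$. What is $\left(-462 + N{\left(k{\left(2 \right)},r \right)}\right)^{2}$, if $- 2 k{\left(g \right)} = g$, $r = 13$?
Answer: $207936$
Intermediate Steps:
$k{\left(g \right)} = - \frac{g}{2}$
$N{\left(R,S \right)} = 6 R^{2}$ ($N{\left(R,S \right)} = R R 6 = R^{2} \cdot 6 = 6 R^{2}$)
$\left(-462 + N{\left(k{\left(2 \right)},r \right)}\right)^{2} = \left(-462 + 6 \left(\left(- \frac{1}{2}\right) 2\right)^{2}\right)^{2} = \left(-462 + 6 \left(-1\right)^{2}\right)^{2} = \left(-462 + 6 \cdot 1\right)^{2} = \left(-462 + 6\right)^{2} = \left(-456\right)^{2} = 207936$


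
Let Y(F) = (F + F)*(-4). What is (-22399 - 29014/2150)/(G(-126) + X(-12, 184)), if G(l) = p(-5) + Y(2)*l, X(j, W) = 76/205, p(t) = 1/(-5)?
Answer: -987830712/88862725 ≈ -11.116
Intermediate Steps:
p(t) = -⅕
Y(F) = -8*F (Y(F) = (2*F)*(-4) = -8*F)
X(j, W) = 76/205 (X(j, W) = 76*(1/205) = 76/205)
G(l) = -⅕ - 16*l (G(l) = -⅕ + (-8*2)*l = -⅕ - 16*l)
(-22399 - 29014/2150)/(G(-126) + X(-12, 184)) = (-22399 - 29014/2150)/((-⅕ - 16*(-126)) + 76/205) = (-22399 - 29014*1/2150)/((-⅕ + 2016) + 76/205) = (-22399 - 14507/1075)/(10079/5 + 76/205) = -24093432/(1075*82663/41) = -24093432/1075*41/82663 = -987830712/88862725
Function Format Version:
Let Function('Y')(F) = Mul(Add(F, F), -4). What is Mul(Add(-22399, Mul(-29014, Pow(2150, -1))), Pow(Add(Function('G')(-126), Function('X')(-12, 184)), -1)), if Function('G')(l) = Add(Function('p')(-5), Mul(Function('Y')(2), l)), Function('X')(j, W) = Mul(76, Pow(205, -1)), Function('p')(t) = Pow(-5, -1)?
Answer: Rational(-987830712, 88862725) ≈ -11.116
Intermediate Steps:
Function('p')(t) = Rational(-1, 5)
Function('Y')(F) = Mul(-8, F) (Function('Y')(F) = Mul(Mul(2, F), -4) = Mul(-8, F))
Function('X')(j, W) = Rational(76, 205) (Function('X')(j, W) = Mul(76, Rational(1, 205)) = Rational(76, 205))
Function('G')(l) = Add(Rational(-1, 5), Mul(-16, l)) (Function('G')(l) = Add(Rational(-1, 5), Mul(Mul(-8, 2), l)) = Add(Rational(-1, 5), Mul(-16, l)))
Mul(Add(-22399, Mul(-29014, Pow(2150, -1))), Pow(Add(Function('G')(-126), Function('X')(-12, 184)), -1)) = Mul(Add(-22399, Mul(-29014, Pow(2150, -1))), Pow(Add(Add(Rational(-1, 5), Mul(-16, -126)), Rational(76, 205)), -1)) = Mul(Add(-22399, Mul(-29014, Rational(1, 2150))), Pow(Add(Add(Rational(-1, 5), 2016), Rational(76, 205)), -1)) = Mul(Add(-22399, Rational(-14507, 1075)), Pow(Add(Rational(10079, 5), Rational(76, 205)), -1)) = Mul(Rational(-24093432, 1075), Pow(Rational(82663, 41), -1)) = Mul(Rational(-24093432, 1075), Rational(41, 82663)) = Rational(-987830712, 88862725)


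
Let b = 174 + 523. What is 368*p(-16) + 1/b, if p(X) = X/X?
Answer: 256497/697 ≈ 368.00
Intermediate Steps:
b = 697
p(X) = 1
368*p(-16) + 1/b = 368*1 + 1/697 = 368 + 1/697 = 256497/697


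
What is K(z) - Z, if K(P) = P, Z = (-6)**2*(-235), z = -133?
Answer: 8327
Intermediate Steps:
Z = -8460 (Z = 36*(-235) = -8460)
K(z) - Z = -133 - 1*(-8460) = -133 + 8460 = 8327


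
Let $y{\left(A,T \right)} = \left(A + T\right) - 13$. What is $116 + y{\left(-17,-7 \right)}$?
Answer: $79$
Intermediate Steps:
$y{\left(A,T \right)} = -13 + A + T$
$116 + y{\left(-17,-7 \right)} = 116 - 37 = 79$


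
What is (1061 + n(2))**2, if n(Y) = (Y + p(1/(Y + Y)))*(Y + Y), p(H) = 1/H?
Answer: 1177225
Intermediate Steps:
p(H) = 1/H
n(Y) = 6*Y**2 (n(Y) = (Y + 1/(1/(Y + Y)))*(Y + Y) = (Y + 1/(1/(2*Y)))*(2*Y) = (Y + 2*Y)*(2*Y) = (3*Y)*(2*Y) = 6*Y**2)
(1061 + n(2))**2 = (1061 + 6*2**2)**2 = (1061 + 6*4)**2 = (1061 + 24)**2 = 1085**2 = 1177225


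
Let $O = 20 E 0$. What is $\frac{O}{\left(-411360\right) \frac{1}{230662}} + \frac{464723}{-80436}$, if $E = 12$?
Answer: $- \frac{464723}{80436} \approx -5.7775$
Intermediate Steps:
$O = 0$ ($O = 20 \cdot 12 \cdot 0 = 240 \cdot 0 = 0$)
$\frac{O}{\left(-411360\right) \frac{1}{230662}} + \frac{464723}{-80436} = \frac{0}{\left(-411360\right) \frac{1}{230662}} + \frac{464723}{-80436} = \frac{0}{\left(-411360\right) \frac{1}{230662}} + 464723 \left(- \frac{1}{80436}\right) = \frac{0}{- \frac{205680}{115331}} - \frac{464723}{80436} = 0 \left(- \frac{115331}{205680}\right) - \frac{464723}{80436} = 0 - \frac{464723}{80436} = - \frac{464723}{80436}$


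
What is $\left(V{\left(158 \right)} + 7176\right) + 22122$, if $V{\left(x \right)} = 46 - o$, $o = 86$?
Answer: $29258$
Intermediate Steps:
$V{\left(x \right)} = -40$ ($V{\left(x \right)} = 46 - 86 = -40$)
$\left(V{\left(158 \right)} + 7176\right) + 22122 = \left(-40 + 7176\right) + 22122 = 7136 + 22122 = 29258$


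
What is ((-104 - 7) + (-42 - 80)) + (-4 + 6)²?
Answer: -229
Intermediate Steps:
((-104 - 7) + (-42 - 80)) + (-4 + 6)² = (-111 - 122) + 2² = -233 + 4 = -229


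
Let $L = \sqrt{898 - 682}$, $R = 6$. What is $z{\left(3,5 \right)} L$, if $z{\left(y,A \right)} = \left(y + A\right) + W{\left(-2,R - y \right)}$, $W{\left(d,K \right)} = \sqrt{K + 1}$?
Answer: $60 \sqrt{6} \approx 146.97$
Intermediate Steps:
$W{\left(d,K \right)} = \sqrt{1 + K}$
$z{\left(y,A \right)} = A + y + \sqrt{7 - y}$ ($z{\left(y,A \right)} = \left(y + A\right) + \sqrt{1 - \left(-6 + y\right)} = \left(A + y\right) + \sqrt{7 - y} = A + y + \sqrt{7 - y}$)
$L = 6 \sqrt{6}$ ($L = \sqrt{216} = 6 \sqrt{6} \approx 14.697$)
$z{\left(3,5 \right)} L = \left(5 + 3 + \sqrt{7 - 3}\right) 6 \sqrt{6} = \left(5 + 3 + \sqrt{4}\right) 6 \sqrt{6} = \left(5 + 3 + 2\right) 6 \sqrt{6} = 10 \cdot 6 \sqrt{6} = 60 \sqrt{6}$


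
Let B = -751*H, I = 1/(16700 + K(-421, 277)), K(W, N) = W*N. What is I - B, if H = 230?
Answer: 17258663409/99917 ≈ 1.7273e+5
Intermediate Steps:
K(W, N) = N*W
I = -1/99917 (I = 1/(16700 + 277*(-421)) = 1/(16700 - 116617) = 1/(-99917) = -1/99917 ≈ -1.0008e-5)
B = -172730 (B = -751*230 = -172730)
I - B = -1/99917 - 1*(-172730) = -1/99917 + 172730 = 17258663409/99917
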